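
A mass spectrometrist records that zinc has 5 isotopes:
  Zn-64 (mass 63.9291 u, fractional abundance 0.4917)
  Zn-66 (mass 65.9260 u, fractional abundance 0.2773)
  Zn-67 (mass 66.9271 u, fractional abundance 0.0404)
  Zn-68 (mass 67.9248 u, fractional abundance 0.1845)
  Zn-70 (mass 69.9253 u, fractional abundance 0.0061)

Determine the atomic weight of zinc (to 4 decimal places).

The abundance-weighted mean is 0.4917 × 63.9291 + 0.2773 × 65.9260 + 0.0404 × 66.9271 + 0.1845 × 67.9248 + 0.0061 × 69.9253
= 31.43394 + 18.28128 + 2.70385 + 12.53213 + 0.42654 = 65.37774 u

65.3777 u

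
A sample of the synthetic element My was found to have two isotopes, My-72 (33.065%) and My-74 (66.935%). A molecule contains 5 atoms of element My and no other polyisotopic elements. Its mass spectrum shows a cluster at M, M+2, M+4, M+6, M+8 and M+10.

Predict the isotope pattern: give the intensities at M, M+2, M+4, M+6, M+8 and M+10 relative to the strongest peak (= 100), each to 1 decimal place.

1.2 : 12.1 : 48.8 : 98.8 : 100.0 : 40.5

Expanding (0.33065 + 0.66935)^5:
P(M) = 0.33065^5 = 0.003952
P(M+2) = 5 × 0.33065^4 × 0.66935^1 = 0.040003
P(M+4) = 10 × 0.33065^3 × 0.66935^2 = 0.161962
P(M+6) = 10 × 0.33065^2 × 0.66935^3 = 0.327866
P(M+8) = 5 × 0.33065^1 × 0.66935^4 = 0.331857
P(M+10) = 0.66935^5 = 0.134359
The M+8 peak is largest (0.331857); scaling to 100 gives 1.2 : 12.1 : 48.8 : 98.8 : 100.0 : 40.5.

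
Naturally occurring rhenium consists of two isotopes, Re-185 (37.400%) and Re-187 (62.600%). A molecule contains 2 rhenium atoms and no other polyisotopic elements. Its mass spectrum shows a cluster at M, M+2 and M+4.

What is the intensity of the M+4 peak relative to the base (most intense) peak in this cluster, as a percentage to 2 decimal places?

83.69%

Term probabilities: M 0.1399, M+2 0.4682, M+4 0.3919. Base peak = M+2.
P(M+2) = C(2,1) × 0.37400^1 × 0.62600^1 = 2 × 0.3740 × 0.6260 = 0.468248 (base)
P(M+4) = C(2,2) × 0.37400^0 × 0.62600^2 = 1 × 1.0000 × 0.391876 = 0.391876
Relative intensity = 0.391876 / 0.468248 × 100 = 83.69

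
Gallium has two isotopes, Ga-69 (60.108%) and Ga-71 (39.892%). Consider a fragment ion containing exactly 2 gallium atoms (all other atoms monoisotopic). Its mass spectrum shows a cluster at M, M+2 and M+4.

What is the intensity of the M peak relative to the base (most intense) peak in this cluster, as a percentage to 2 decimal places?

75.34%

(0.60108 + 0.39892)^2 gives M 0.3613, M+2 0.4796, M+4 0.1591; the largest is M+2.
P(M+2) = C(2,1) × 0.60108^1 × 0.39892^1 = 2 × 0.60108 × 0.39892 = 0.479566 (base)
P(M) = C(2,0) × 0.60108^2 × 0.39892^0 = 1 × 0.36129717 × 1.0000 = 0.361297
Relative intensity = 0.361297 / 0.479566 × 100 = 75.34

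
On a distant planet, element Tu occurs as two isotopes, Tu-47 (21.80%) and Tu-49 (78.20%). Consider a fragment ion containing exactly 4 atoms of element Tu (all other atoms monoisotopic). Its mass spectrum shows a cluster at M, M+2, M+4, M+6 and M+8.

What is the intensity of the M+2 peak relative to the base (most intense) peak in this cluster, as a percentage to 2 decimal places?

Term probabilities: M 0.0023, M+2 0.0324, M+4 0.1744, M+6 0.4170, M+8 0.3740. Base peak = M+6.
P(M+6) = C(4,3) × 0.2180^1 × 0.7820^3 = 4 × 0.2180 × 0.47821177 = 0.417001 (base)
P(M+2) = C(4,1) × 0.2180^3 × 0.7820^1 = 4 × 0.01036023 × 0.7820 = 0.032407
Relative intensity = 0.032407 / 0.417001 × 100 = 7.77

7.77%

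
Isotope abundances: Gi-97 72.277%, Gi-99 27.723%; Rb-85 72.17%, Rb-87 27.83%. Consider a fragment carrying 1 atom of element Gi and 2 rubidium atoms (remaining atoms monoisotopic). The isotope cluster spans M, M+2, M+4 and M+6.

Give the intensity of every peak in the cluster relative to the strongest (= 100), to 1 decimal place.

86.6 : 100.0 : 38.5 : 4.9

Element Gi pattern (n=1): 0.72277 : 0.27723
Rubidium pattern (n=2): 0.52085089 : 0.40169822 : 0.07745089
Convolve the two distributions (both contribute in 2-u steps):
  M: 0.72277×0.52085089 = 0.376455
  M+2: 0.72277×0.40169822 + 0.27723×0.52085089 = 0.434731
  M+4: 0.72277×0.07745089 + 0.27723×0.40169822 = 0.167342
  M+6: 0.27723×0.07745089 = 0.021472
Scale to base peak (0.434731) = 100: 86.6 : 100.0 : 38.5 : 4.9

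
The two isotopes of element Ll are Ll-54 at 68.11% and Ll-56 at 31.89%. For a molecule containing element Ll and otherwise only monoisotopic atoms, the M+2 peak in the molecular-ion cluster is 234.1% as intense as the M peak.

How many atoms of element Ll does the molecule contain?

5

The M+2/M ratio from n Ll atoms is n · q/p = n · 0.3189/0.6811.
n = 2.341 × 0.6811/0.3189 = 5.00 ≈ 5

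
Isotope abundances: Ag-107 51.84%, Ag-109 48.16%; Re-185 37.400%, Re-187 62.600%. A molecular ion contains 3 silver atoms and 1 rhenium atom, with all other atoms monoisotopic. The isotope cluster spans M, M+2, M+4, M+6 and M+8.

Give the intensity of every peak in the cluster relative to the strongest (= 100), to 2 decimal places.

13.79 : 61.49 : 100.00 : 70.80 : 18.50

Silver pattern (n=3): 0.13931407 : 0.38827347 : 0.36071085 : 0.11170161
Rhenium pattern (n=1): 0.3740 : 0.6260
Convolve the two distributions (both contribute in 2-u steps):
  M: 0.13931407×0.3740 = 0.052103
  M+2: 0.13931407×0.6260 + 0.38827347×0.3740 = 0.232425
  M+4: 0.38827347×0.6260 + 0.36071085×0.3740 = 0.377965
  M+6: 0.36071085×0.6260 + 0.11170161×0.3740 = 0.267581
  M+8: 0.11170161×0.6260 = 0.069925
Scale to base peak (0.377965) = 100: 13.79 : 61.49 : 100.00 : 70.80 : 18.50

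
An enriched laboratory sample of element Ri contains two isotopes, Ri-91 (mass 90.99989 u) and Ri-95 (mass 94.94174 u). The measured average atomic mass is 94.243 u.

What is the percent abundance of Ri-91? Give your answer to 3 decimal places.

17.726%

Writing the weighted mean with unknown fraction x of Ri-91:
90.99989·x + 94.94174·(1 − x) = 94.243
(90.99989 − 94.94174)·x = 94.243 − 94.94174
x = -0.69874 / -3.94185 = 0.17726 → 17.726% Ri-91, 82.274% Ri-95.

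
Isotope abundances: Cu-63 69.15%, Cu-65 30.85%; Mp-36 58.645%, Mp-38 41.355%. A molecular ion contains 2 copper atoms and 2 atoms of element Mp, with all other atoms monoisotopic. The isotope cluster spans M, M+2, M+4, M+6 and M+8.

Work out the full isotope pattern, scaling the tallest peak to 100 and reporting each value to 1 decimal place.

43.4 : 100.0 : 84.9 : 31.5 : 4.3

Copper pattern (n=2): 0.47817225 : 0.4266555 : 0.09517225
Element Mp pattern (n=2): 0.3439236 : 0.48505279 : 0.1710236
Convolve the two distributions (both contribute in 2-u steps):
  M: 0.47817225×0.3439236 = 0.164455
  M+2: 0.47817225×0.48505279 + 0.4266555×0.3439236 = 0.378676
  M+4: 0.47817225×0.1710236 + 0.4266555×0.48505279 + 0.09517225×0.3439236 = 0.321461
  M+6: 0.4266555×0.1710236 + 0.09517225×0.48505279 = 0.119132
  M+8: 0.09517225×0.1710236 = 0.016277
Scale to base peak (0.378676) = 100: 43.4 : 100.0 : 84.9 : 31.5 : 4.3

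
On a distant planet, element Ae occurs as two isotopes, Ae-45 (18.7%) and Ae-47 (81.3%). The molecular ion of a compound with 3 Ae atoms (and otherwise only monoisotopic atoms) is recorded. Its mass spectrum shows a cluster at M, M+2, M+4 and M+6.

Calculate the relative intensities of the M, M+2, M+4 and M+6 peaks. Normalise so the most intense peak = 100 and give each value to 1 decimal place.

1.2 : 15.9 : 69.0 : 100.0

Expanding (0.187 + 0.813)^3:
P(M) = 0.187^3 = 0.006539
P(M+2) = 3 × 0.187^2 × 0.813^1 = 0.085289
P(M+4) = 3 × 0.187^1 × 0.813^2 = 0.370804
P(M+6) = 0.813^3 = 0.537368
The M+6 peak is largest (0.537368); scaling to 100 gives 1.2 : 15.9 : 69.0 : 100.0.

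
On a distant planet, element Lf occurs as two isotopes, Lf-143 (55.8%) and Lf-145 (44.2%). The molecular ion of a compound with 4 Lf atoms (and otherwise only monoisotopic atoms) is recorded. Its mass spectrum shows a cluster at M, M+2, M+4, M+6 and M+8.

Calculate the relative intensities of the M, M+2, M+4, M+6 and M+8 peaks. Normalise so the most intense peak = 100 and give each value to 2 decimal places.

26.56 : 84.16 : 100.00 : 52.81 : 10.46

The 4 Lf atoms are independent, so intensities follow the terms of (0.558 + 0.442)^4.
P(M) = 0.558^4 = 0.096948
P(M+2) = 4 × 0.558^3 × 0.442^1 = 0.307174
P(M+4) = 6 × 0.558^2 × 0.442^2 = 0.364976
P(M+6) = 4 × 0.558^1 × 0.442^3 = 0.192735
P(M+8) = 0.442^4 = 0.038167
The M+4 peak is largest (0.364976); scaling to 100 gives 26.56 : 84.16 : 100.00 : 52.81 : 10.46.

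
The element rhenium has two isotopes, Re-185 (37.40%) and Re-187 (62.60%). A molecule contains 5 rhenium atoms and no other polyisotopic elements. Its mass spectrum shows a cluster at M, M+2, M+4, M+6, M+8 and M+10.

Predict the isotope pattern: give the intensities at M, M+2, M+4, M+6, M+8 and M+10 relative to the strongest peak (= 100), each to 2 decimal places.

Expanding (0.3740 + 0.6260)^5:
P(M) = 0.3740^5 = 0.007317
P(M+2) = 5 × 0.3740^4 × 0.6260^1 = 0.061239
P(M+4) = 10 × 0.3740^3 × 0.6260^2 = 0.205005
P(M+6) = 10 × 0.3740^2 × 0.6260^3 = 0.343136
P(M+8) = 5 × 0.3740^1 × 0.6260^4 = 0.287170
P(M+10) = 0.6260^5 = 0.096133
The M+6 peak is largest (0.343136); scaling to 100 gives 2.13 : 17.85 : 59.74 : 100.00 : 83.69 : 28.02.

2.13 : 17.85 : 59.74 : 100.00 : 83.69 : 28.02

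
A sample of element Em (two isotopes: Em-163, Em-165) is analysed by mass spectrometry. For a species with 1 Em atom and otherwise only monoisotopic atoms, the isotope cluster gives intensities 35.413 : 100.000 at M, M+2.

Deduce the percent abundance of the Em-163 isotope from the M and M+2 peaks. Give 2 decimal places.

If p is the fraction of Em that is Em-163, then I(M+2)/I(M) = [C(1,1)·p^0·(1−p)] / p^1 = 1·(1−p)/p = 100.000/35.413 = 2.8238
(1−p)/p = 2.8238/1 = 2.8238  ⇒  p = 1/(1 + 2.8238) = 0.2615
Em-163: 26.15%, Em-165: 73.85%.

26.15%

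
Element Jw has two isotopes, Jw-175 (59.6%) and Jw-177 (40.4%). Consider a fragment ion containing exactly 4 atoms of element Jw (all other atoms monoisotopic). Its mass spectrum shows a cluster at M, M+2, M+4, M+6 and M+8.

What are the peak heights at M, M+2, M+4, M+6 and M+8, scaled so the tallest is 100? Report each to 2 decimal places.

36.27 : 98.35 : 100.00 : 45.19 : 7.66

The 4 Jw atoms are independent, so intensities follow the terms of (0.596 + 0.404)^4.
P(M) = 0.596^4 = 0.126178
P(M+2) = 4 × 0.596^3 × 0.404^1 = 0.342121
P(M+4) = 6 × 0.596^2 × 0.404^2 = 0.347862
P(M+6) = 4 × 0.596^1 × 0.404^3 = 0.157199
P(M+8) = 0.404^4 = 0.026639
The M+4 peak is largest (0.347862); scaling to 100 gives 36.27 : 98.35 : 100.00 : 45.19 : 7.66.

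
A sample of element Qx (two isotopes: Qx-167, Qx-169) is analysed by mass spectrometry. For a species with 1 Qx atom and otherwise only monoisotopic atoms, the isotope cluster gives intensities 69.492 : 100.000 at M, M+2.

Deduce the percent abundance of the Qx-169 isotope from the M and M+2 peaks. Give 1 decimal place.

If p is the fraction of Qx that is Qx-167, then I(M+2)/I(M) = [C(1,1)·p^0·(1−p)] / p^1 = 1·(1−p)/p = 100.000/69.492 = 1.4390
(1−p)/p = 1.4390/1 = 1.4390  ⇒  p = 1/(1 + 1.4390) = 0.4100
Qx-167: 41.0%, Qx-169: 59.0%.

59.0%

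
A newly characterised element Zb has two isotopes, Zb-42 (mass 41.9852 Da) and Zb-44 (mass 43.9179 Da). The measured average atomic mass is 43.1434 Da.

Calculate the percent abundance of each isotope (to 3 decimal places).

Let x be the fractional abundance of Zb-42; then Zb-44 has abundance 1 − x.
41.9852·x + 43.9179·(1 − x) = 43.1434
(41.9852 − 43.9179)·x = 43.1434 − 43.9179
x = -0.7745 / -1.9327 = 0.40073 → 40.073% Zb-42, 59.927% Zb-44.

Zb-42: 40.073%, Zb-44: 59.927%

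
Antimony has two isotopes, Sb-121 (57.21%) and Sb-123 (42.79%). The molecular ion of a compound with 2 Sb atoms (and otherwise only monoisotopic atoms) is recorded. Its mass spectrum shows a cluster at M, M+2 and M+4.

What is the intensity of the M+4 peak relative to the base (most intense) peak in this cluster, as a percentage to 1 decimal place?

37.4%

Term probabilities: M 0.3273, M+2 0.4896, M+4 0.1831. Base peak = M+2.
P(M+2) = C(2,1) × 0.5721^1 × 0.4279^1 = 2 × 0.5721 × 0.4279 = 0.489603 (base)
P(M+4) = C(2,2) × 0.5721^0 × 0.4279^2 = 1 × 1.0000 × 0.18309841 = 0.183098
Relative intensity = 0.183098 / 0.489603 × 100 = 37.4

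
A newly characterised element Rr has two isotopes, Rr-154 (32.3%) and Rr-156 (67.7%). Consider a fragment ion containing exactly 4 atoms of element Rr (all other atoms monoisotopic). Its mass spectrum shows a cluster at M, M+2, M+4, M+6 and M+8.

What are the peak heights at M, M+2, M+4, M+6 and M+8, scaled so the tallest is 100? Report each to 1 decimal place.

2.7 : 22.8 : 71.6 : 100.0 : 52.4

The 4 Rr atoms are independent, so intensities follow the terms of (0.323 + 0.677)^4.
P(M) = 0.323^4 = 0.010885
P(M+2) = 4 × 0.323^3 × 0.677^1 = 0.091255
P(M+4) = 6 × 0.323^2 × 0.677^2 = 0.286902
P(M+6) = 4 × 0.323^1 × 0.677^3 = 0.400893
P(M+8) = 0.677^4 = 0.210065
The M+6 peak is largest (0.400893); scaling to 100 gives 2.7 : 22.8 : 71.6 : 100.0 : 52.4.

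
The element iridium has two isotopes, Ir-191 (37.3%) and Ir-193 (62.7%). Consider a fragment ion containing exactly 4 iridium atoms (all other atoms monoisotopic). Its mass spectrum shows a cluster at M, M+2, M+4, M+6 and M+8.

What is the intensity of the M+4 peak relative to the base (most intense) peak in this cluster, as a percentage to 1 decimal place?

89.2%

Term probabilities: M 0.0194, M+2 0.1302, M+4 0.3282, M+6 0.3678, M+8 0.1546. Base peak = M+6.
P(M+6) = C(4,3) × 0.373^1 × 0.627^3 = 4 × 0.3730 × 0.24649188 = 0.367766 (base)
P(M+4) = C(4,2) × 0.373^2 × 0.627^2 = 6 × 0.139129 × 0.393129 = 0.328174
Relative intensity = 0.328174 / 0.367766 × 100 = 89.2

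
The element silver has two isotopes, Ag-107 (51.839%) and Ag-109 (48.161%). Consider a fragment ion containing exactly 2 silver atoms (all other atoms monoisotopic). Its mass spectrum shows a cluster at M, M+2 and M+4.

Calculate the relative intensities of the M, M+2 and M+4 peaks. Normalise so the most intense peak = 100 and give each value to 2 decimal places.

53.82 : 100.00 : 46.45

The 2 Ag atoms are independent, so intensities follow the terms of (0.51839 + 0.48161)^2.
P(M) = 0.51839^2 = 0.268728
P(M+2) = 2 × 0.51839^1 × 0.48161^1 = 0.499324
P(M+4) = 0.48161^2 = 0.231948
The M+2 peak is largest (0.499324); scaling to 100 gives 53.82 : 100.00 : 46.45.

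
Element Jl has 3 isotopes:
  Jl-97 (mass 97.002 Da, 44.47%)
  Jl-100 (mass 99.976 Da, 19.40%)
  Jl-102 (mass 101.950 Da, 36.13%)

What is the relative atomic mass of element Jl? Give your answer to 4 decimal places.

99.3667 Da

Ar = Σ fᵢ·mᵢ = 0.4447 × 97.002 + 0.1940 × 99.976 + 0.3613 × 101.950
= 43.13679 + 19.39534 + 36.83454 = 99.36667 Da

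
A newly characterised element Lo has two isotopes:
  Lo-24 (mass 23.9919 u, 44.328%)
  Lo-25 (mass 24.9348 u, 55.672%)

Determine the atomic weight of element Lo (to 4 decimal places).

Average mass = Σ (abundance × isotope mass) = 0.44328 × 23.9919 + 0.55672 × 24.9348
= 10.63513 + 13.88170 = 24.51683 u

24.5168 u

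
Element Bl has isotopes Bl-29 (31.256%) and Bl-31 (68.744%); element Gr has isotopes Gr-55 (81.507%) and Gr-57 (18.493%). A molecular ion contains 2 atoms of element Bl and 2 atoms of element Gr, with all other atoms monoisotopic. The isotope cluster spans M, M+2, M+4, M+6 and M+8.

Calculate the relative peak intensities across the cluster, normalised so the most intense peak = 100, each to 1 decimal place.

14.5 : 70.5 : 100.0 : 35.2 : 3.6

Element Bl pattern (n=2): 0.09769375 : 0.42973249 : 0.47257375
Element Gr pattern (n=2): 0.6643391 : 0.30146179 : 0.0341991
Convolve the two distributions (both contribute in 2-u steps):
  M: 0.09769375×0.6643391 = 0.064902
  M+2: 0.09769375×0.30146179 + 0.42973249×0.6643391 = 0.314939
  M+4: 0.09769375×0.0341991 + 0.42973249×0.30146179 + 0.47257375×0.6643391 = 0.446838
  M+6: 0.42973249×0.0341991 + 0.47257375×0.30146179 = 0.157159
  M+8: 0.47257375×0.0341991 = 0.016162
Scale to base peak (0.446838) = 100: 14.5 : 70.5 : 100.0 : 35.2 : 3.6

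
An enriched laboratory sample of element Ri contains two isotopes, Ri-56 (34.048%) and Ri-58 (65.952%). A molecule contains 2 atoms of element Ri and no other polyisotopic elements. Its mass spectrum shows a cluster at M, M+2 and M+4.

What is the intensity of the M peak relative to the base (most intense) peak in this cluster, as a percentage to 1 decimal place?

Term probabilities: M 0.1159, M+2 0.4491, M+4 0.4350. Base peak = M+2.
P(M+2) = C(2,1) × 0.34048^1 × 0.65952^1 = 2 × 0.34048 × 0.65952 = 0.449107 (base)
P(M) = C(2,0) × 0.34048^2 × 0.65952^0 = 1 × 0.11592663 × 1.0000 = 0.115927
Relative intensity = 0.115927 / 0.449107 × 100 = 25.8

25.8%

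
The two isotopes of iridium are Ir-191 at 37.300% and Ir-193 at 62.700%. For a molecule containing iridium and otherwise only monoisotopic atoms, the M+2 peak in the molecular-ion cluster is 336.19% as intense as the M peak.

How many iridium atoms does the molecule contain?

For n independent Ir atoms, I(M+2)/I(M) = n · (abundance Ir-193) / (abundance Ir-191) = n · 0.62700/0.37300.
n = 3.3619 × 0.37300/0.62700 = 2.00 ≈ 2

2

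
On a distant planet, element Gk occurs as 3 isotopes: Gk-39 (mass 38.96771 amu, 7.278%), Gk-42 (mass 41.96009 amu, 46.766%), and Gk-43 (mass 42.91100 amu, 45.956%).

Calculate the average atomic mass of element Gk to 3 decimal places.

Weight each isotope mass by its fractional abundance: 0.07278 × 38.96771 + 0.46766 × 41.96009 + 0.45956 × 42.91100
= 2.836070 + 19.623056 + 19.720179 = 42.179305 amu

42.179 amu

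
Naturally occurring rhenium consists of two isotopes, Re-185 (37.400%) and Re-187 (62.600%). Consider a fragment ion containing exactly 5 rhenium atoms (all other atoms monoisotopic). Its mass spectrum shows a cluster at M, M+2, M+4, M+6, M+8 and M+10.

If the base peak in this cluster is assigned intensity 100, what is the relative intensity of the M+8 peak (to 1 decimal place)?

(0.37400 + 0.62600)^5 gives M 0.0073, M+2 0.0612, M+4 0.2050, M+6 0.3431, M+8 0.2872, M+10 0.0961; the largest is M+6.
P(M+6) = C(5,3) × 0.37400^2 × 0.62600^3 = 10 × 0.139876 × 0.24531438 = 0.343136 (base)
P(M+8) = C(5,4) × 0.37400^1 × 0.62600^4 = 5 × 0.3740 × 0.1535668 = 0.287170
Relative intensity = 0.287170 / 0.343136 × 100 = 83.7

83.7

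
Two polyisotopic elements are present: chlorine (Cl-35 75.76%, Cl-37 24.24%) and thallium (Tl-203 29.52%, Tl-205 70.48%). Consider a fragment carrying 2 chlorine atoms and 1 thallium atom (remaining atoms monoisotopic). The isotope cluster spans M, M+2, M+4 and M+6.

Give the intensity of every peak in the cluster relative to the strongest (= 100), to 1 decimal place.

Chlorine pattern (n=2): 0.57395776 : 0.36728448 : 0.05875776
Thallium pattern (n=1): 0.2952 : 0.7048
Convolve the two distributions (both contribute in 2-u steps):
  M: 0.57395776×0.2952 = 0.169432
  M+2: 0.57395776×0.7048 + 0.36728448×0.2952 = 0.512948
  M+4: 0.36728448×0.7048 + 0.05875776×0.2952 = 0.276207
  M+6: 0.05875776×0.7048 = 0.041412
Scale to base peak (0.512948) = 100: 33.0 : 100.0 : 53.8 : 8.1

33.0 : 100.0 : 53.8 : 8.1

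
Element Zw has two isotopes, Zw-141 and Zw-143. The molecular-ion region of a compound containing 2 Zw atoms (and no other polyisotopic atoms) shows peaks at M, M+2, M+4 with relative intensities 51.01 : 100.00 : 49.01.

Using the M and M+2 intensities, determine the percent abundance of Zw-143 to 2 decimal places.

Let p = fractional abundance of Zw-141. I(M+2)/I(M) = [C(2,1)·p^1·(1−p)] / p^2 = 2·(1−p)/p = 100.00/51.01 = 1.9604
(1−p)/p = 1.9604/2 = 0.9802  ⇒  p = 1/(1 + 0.9802) = 0.5050
Zw-141: 50.50%, Zw-143: 49.50%.

49.50%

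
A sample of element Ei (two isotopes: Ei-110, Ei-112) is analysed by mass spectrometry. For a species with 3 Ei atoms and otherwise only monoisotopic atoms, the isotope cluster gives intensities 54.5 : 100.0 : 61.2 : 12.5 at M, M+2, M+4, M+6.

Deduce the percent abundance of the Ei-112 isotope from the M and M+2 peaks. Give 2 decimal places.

Let p = fractional abundance of Ei-110. I(M+2)/I(M) = [C(3,1)·p^2·(1−p)] / p^3 = 3·(1−p)/p = 100.0/54.5 = 1.8349
(1−p)/p = 1.8349/3 = 0.6116  ⇒  p = 1/(1 + 0.6116) = 0.6205
Ei-110: 62.05%, Ei-112: 37.95%.

37.95%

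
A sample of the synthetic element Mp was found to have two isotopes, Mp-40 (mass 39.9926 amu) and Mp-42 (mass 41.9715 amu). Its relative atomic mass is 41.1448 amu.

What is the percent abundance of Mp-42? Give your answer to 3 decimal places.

Let x be the fractional abundance of Mp-40; then Mp-42 has abundance 1 − x.
39.9926·x + 41.9715·(1 − x) = 41.1448
(39.9926 − 41.9715)·x = 41.1448 − 41.9715
x = -0.8267 / -1.9789 = 0.41776 → 41.776% Mp-40, 58.224% Mp-42.

58.224%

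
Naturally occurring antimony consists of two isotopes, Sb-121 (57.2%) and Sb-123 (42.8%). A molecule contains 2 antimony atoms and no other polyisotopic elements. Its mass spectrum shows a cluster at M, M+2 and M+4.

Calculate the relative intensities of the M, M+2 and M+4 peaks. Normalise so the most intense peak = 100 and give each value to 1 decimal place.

Each Sb atom is independently Sb-121 (p = 0.572) or Sb-123 (q = 0.428); the cluster is the binomial expansion (p + q)^2.
P(M) = 0.572^2 = 0.327184
P(M+2) = 2 × 0.572^1 × 0.428^1 = 0.489632
P(M+4) = 0.428^2 = 0.183184
The M+2 peak is largest (0.489632); scaling to 100 gives 66.8 : 100.0 : 37.4.

66.8 : 100.0 : 37.4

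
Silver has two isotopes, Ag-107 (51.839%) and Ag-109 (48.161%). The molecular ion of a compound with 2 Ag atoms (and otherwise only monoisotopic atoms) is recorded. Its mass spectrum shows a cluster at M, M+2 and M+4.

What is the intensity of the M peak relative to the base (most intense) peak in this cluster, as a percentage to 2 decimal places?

53.82%

Term probabilities: M 0.2687, M+2 0.4993, M+4 0.2319. Base peak = M+2.
P(M+2) = C(2,1) × 0.51839^1 × 0.48161^1 = 2 × 0.51839 × 0.48161 = 0.499324 (base)
P(M) = C(2,0) × 0.51839^2 × 0.48161^0 = 1 × 0.26872819 × 1.0000 = 0.268728
Relative intensity = 0.268728 / 0.499324 × 100 = 53.82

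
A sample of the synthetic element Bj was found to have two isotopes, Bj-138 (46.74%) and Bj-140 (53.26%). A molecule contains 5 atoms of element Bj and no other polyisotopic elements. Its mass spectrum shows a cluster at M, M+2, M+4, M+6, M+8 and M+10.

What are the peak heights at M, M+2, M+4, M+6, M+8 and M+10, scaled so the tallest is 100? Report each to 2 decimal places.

6.76 : 38.51 : 87.76 : 100.00 : 56.97 : 12.98

Expanding (0.4674 + 0.5326)^5:
P(M) = 0.4674^5 = 0.022307
P(M+2) = 5 × 0.4674^4 × 0.5326^1 = 0.127094
P(M+4) = 10 × 0.4674^3 × 0.5326^2 = 0.289647
P(M+6) = 10 × 0.4674^2 × 0.5326^3 = 0.330051
P(M+8) = 5 × 0.4674^1 × 0.5326^4 = 0.188046
P(M+10) = 0.5326^5 = 0.042855
The M+6 peak is largest (0.330051); scaling to 100 gives 6.76 : 38.51 : 87.76 : 100.00 : 56.97 : 12.98.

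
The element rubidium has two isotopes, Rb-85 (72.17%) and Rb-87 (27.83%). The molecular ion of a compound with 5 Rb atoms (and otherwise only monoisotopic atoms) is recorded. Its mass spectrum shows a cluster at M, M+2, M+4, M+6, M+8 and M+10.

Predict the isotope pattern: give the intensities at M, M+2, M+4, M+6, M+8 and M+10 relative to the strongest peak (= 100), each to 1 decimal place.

Expanding (0.7217 + 0.2783)^5:
P(M) = 0.7217^5 = 0.195787
P(M+2) = 5 × 0.7217^4 × 0.2783^1 = 0.377494
P(M+4) = 10 × 0.7217^3 × 0.2783^2 = 0.291136
P(M+6) = 10 × 0.7217^2 × 0.2783^3 = 0.112267
P(M+8) = 5 × 0.7217^1 × 0.2783^4 = 0.021646
P(M+10) = 0.2783^5 = 0.001669
The M+2 peak is largest (0.377494); scaling to 100 gives 51.9 : 100.0 : 77.1 : 29.7 : 5.7 : 0.4.

51.9 : 100.0 : 77.1 : 29.7 : 5.7 : 0.4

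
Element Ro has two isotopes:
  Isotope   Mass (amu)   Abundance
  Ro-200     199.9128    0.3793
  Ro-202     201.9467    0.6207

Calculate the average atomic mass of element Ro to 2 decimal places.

The abundance-weighted mean is 0.3793 × 199.9128 + 0.6207 × 201.9467
= 75.82693 + 125.34832 = 201.17525 amu

201.18 amu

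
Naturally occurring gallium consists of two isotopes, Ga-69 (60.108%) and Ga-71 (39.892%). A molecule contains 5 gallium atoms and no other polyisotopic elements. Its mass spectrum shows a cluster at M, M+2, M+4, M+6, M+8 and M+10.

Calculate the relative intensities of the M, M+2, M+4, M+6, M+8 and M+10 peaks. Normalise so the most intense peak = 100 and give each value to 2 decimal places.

22.70 : 75.34 : 100.00 : 66.37 : 22.02 : 2.92

Expanding (0.60108 + 0.39892)^5:
P(M) = 0.60108^5 = 0.078462
P(M+2) = 5 × 0.60108^4 × 0.39892^1 = 0.260366
P(M+4) = 10 × 0.60108^3 × 0.39892^2 = 0.345596
P(M+6) = 10 × 0.60108^2 × 0.39892^3 = 0.229362
P(M+8) = 5 × 0.60108^1 × 0.39892^4 = 0.076111
P(M+10) = 0.39892^5 = 0.010103
The M+4 peak is largest (0.345596); scaling to 100 gives 22.70 : 75.34 : 100.00 : 66.37 : 22.02 : 2.92.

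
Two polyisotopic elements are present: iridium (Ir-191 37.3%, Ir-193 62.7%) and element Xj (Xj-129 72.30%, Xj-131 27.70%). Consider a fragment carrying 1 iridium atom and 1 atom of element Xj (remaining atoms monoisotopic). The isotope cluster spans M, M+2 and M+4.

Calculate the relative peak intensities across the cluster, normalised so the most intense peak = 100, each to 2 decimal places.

48.45 : 100.00 : 31.20

Iridium pattern (n=1): 0.3730 : 0.6270
Element Xj pattern (n=1): 0.7230 : 0.2770
Convolve the two distributions (both contribute in 2-u steps):
  M: 0.3730×0.7230 = 0.269679
  M+2: 0.3730×0.2770 + 0.6270×0.7230 = 0.556642
  M+4: 0.6270×0.2770 = 0.173679
Scale to base peak (0.556642) = 100: 48.45 : 100.00 : 31.20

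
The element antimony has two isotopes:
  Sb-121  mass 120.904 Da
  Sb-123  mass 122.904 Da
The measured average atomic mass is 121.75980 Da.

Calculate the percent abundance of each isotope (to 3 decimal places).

With x = fraction of Sb-121 (so Sb-123 is 1 − x):
120.904·x + 122.904·(1 − x) = 121.75980
(120.904 − 122.904)·x = 121.75980 − 122.904
x = -1.14420 / -2.000 = 0.57210 → 57.210% Sb-121, 42.790% Sb-123.

Sb-121: 57.210%, Sb-123: 42.790%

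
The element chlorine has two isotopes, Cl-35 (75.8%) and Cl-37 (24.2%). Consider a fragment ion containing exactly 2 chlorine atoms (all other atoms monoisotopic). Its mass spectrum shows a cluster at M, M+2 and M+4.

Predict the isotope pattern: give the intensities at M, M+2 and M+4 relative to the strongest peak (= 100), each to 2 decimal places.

Expanding (0.758 + 0.242)^2:
P(M) = 0.758^2 = 0.574564
P(M+2) = 2 × 0.758^1 × 0.242^1 = 0.366872
P(M+4) = 0.242^2 = 0.058564
The M peak is largest (0.574564); scaling to 100 gives 100.00 : 63.85 : 10.19.

100.00 : 63.85 : 10.19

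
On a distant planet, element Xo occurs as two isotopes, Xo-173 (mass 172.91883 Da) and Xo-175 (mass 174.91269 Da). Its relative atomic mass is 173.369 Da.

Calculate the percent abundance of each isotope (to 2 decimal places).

Let x be the fractional abundance of Xo-173; then Xo-175 has abundance 1 − x.
172.91883·x + 174.91269·(1 − x) = 173.369
(172.91883 − 174.91269)·x = 173.369 − 174.91269
x = -1.54369 / -1.99386 = 0.77422 → 77.42% Xo-173, 22.58% Xo-175.

Xo-173: 77.42%, Xo-175: 22.58%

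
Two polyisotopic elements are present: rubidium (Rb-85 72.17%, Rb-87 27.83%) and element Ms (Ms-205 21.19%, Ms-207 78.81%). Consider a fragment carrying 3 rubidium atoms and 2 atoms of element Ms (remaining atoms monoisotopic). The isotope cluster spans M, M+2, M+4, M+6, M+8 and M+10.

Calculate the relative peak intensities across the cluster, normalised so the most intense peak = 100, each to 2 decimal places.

Rubidium pattern (n=3): 0.37589809 : 0.43485841 : 0.16768892 : 0.02155458
Element Ms pattern (n=2): 0.04490161 : 0.33399678 : 0.62110161
Convolve the two distributions (both contribute in 2-u steps):
  M: 0.37589809×0.04490161 = 0.016878
  M+2: 0.37589809×0.33399678 + 0.43485841×0.04490161 = 0.145075
  M+4: 0.37589809×0.62110161 + 0.43485841×0.33399678 + 0.16768892×0.04490161 = 0.386242
  M+6: 0.43485841×0.62110161 + 0.16768892×0.33399678 + 0.02155458×0.04490161 = 0.327067
  M+8: 0.16768892×0.62110161 + 0.02155458×0.33399678 = 0.111351
  M+10: 0.02155458×0.62110161 = 0.013388
Scale to base peak (0.386242) = 100: 4.37 : 37.56 : 100.00 : 84.68 : 28.83 : 3.47

4.37 : 37.56 : 100.00 : 84.68 : 28.83 : 3.47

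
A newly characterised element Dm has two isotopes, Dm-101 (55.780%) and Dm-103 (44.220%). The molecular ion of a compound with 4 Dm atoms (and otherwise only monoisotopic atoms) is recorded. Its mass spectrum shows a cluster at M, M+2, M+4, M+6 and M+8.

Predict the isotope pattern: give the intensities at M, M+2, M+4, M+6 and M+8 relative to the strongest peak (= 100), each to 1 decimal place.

The 4 Dm atoms are independent, so intensities follow the terms of (0.55780 + 0.44220)^4.
P(M) = 0.55780^4 = 0.096809
P(M+2) = 4 × 0.55780^3 × 0.44220^1 = 0.306983
P(M+4) = 6 × 0.55780^2 × 0.44220^2 = 0.365044
P(M+6) = 4 × 0.55780^1 × 0.44220^3 = 0.192928
P(M+8) = 0.44220^4 = 0.038236
The M+4 peak is largest (0.365044); scaling to 100 gives 26.5 : 84.1 : 100.0 : 52.9 : 10.5.

26.5 : 84.1 : 100.0 : 52.9 : 10.5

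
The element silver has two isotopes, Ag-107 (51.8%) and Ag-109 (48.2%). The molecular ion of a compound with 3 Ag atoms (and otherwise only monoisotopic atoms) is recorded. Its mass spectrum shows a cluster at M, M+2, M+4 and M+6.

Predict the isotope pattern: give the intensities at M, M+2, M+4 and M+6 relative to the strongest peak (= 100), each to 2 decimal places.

35.82 : 100.00 : 93.05 : 28.86

Each Ag atom is independently Ag-107 (p = 0.518) or Ag-109 (q = 0.482); the cluster is the binomial expansion (p + q)^3.
P(M) = 0.518^3 = 0.138992
P(M+2) = 3 × 0.518^2 × 0.482^1 = 0.387997
P(M+4) = 3 × 0.518^1 × 0.482^2 = 0.361031
P(M+6) = 0.482^3 = 0.111980
The M+2 peak is largest (0.387997); scaling to 100 gives 35.82 : 100.00 : 93.05 : 28.86.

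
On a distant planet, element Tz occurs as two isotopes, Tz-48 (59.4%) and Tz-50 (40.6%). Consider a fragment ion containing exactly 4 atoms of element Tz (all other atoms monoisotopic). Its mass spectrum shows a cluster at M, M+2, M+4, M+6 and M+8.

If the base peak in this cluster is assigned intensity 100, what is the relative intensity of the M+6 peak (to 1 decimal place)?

45.6

Binomial terms of (0.594 + 0.406)^4: M 0.1245, M+2 0.3404, M+4 0.3490, M+6 0.1590, M+8 0.0272 → M+4 is the base peak.
P(M+4) = C(4,2) × 0.594^2 × 0.406^2 = 6 × 0.352836 × 0.164836 = 0.348960 (base)
P(M+6) = C(4,3) × 0.594^1 × 0.406^3 = 4 × 0.5940 × 0.06692342 = 0.159010
Relative intensity = 0.159010 / 0.348960 × 100 = 45.6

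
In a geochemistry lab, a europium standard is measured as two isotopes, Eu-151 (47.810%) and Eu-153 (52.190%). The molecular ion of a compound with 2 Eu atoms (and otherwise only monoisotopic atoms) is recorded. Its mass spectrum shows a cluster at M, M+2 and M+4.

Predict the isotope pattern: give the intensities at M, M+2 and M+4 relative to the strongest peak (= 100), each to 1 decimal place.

45.8 : 100.0 : 54.6

The 2 Eu atoms are independent, so intensities follow the terms of (0.47810 + 0.52190)^2.
P(M) = 0.47810^2 = 0.228580
P(M+2) = 2 × 0.47810^1 × 0.52190^1 = 0.499041
P(M+4) = 0.52190^2 = 0.272380
The M+2 peak is largest (0.499041); scaling to 100 gives 45.8 : 100.0 : 54.6.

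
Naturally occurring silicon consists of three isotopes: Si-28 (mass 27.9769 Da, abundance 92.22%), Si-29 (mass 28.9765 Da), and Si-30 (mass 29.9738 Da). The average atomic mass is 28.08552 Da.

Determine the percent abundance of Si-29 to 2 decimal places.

The remaining 7.78% is split between Si-29 (fraction x) and Si-30 (fraction 0.0778 − x).
Substituting: 28.9765x + 29.9738(0.0778 − x) = 2.28522282
(28.9765 − 29.9738)x = -0.04673882  ⇒  x = 0.04687, y = 0.03093
Si-29: 4.69%, Si-30: 3.09%.

4.69%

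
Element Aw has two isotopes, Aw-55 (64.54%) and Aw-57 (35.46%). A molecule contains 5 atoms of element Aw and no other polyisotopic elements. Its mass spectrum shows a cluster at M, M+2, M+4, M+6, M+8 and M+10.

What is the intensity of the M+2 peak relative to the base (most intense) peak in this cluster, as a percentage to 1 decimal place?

(0.6454 + 0.3546)^5 gives M 0.1120, M+2 0.3076, M+4 0.3380, M+6 0.1857, M+8 0.0510, M+10 0.0056; the largest is M+4.
P(M+4) = C(5,2) × 0.6454^3 × 0.3546^2 = 10 × 0.26883566 × 0.12574116 = 0.338037 (base)
P(M+2) = C(5,1) × 0.6454^4 × 0.3546^1 = 5 × 0.17350654 × 0.3546 = 0.307627
Relative intensity = 0.307627 / 0.338037 × 100 = 91.0

91.0%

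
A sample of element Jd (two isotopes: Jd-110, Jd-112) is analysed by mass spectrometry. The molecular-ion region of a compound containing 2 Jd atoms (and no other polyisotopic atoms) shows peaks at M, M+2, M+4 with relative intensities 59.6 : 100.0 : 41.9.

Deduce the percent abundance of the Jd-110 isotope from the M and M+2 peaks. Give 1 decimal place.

54.4%

Write p for the Jd-110 fraction. I(M+2)/I(M) = [C(2,1)·p^1·(1−p)] / p^2 = 2·(1−p)/p = 100.0/59.6 = 1.6779
(1−p)/p = 1.6779/2 = 0.8389  ⇒  p = 1/(1 + 0.8389) = 0.5438
Jd-110: 54.4%, Jd-112: 45.6%.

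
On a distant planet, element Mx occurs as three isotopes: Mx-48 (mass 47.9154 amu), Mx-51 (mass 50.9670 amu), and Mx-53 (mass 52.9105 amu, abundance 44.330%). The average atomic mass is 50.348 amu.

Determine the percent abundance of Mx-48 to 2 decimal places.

48.52%

The remaining 55.670% is split between Mx-48 (fraction x) and Mx-51 (fraction 0.55670 − x).
Substituting: 47.9154x + 50.9670(0.55670 − x) = 26.89277535
(47.9154 − 50.9670)x = -1.48055355  ⇒  x = 0.48517, y = 0.07153
Mx-48: 48.52%, Mx-51: 7.15%.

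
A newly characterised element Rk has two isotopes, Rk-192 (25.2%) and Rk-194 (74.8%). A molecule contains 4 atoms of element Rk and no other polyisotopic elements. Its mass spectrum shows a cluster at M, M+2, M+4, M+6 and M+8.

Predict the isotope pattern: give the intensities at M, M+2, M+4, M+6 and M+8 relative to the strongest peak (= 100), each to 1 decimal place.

1.0 : 11.4 : 50.5 : 100.0 : 74.2

The 4 Rk atoms are independent, so intensities follow the terms of (0.252 + 0.748)^4.
P(M) = 0.252^4 = 0.004033
P(M+2) = 4 × 0.252^3 × 0.748^1 = 0.047881
P(M+4) = 6 × 0.252^2 × 0.748^2 = 0.213184
P(M+6) = 4 × 0.252^1 × 0.748^3 = 0.421857
P(M+8) = 0.748^4 = 0.313045
The M+6 peak is largest (0.421857); scaling to 100 gives 1.0 : 11.4 : 50.5 : 100.0 : 74.2.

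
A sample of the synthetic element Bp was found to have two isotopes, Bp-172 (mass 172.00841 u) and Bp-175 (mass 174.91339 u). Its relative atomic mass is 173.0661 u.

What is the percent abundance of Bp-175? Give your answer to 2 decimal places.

36.41%

With x = fraction of Bp-172 (so Bp-175 is 1 − x):
172.00841·x + 174.91339·(1 − x) = 173.0661
(172.00841 − 174.91339)·x = 173.0661 − 174.91339
x = -1.84729 / -2.90498 = 0.63590 → 63.59% Bp-172, 36.41% Bp-175.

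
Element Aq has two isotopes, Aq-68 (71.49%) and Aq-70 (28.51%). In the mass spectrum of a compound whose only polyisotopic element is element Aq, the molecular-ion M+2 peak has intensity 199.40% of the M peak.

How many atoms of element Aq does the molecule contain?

5

With n Aq atoms, P(M+2)/P(M) = C(n,1)·p^(n−1)q / p^n = n·q/p = n · 0.2851/0.7149.
n = 1.9940 × 0.7149/0.2851 = 5.00 ≈ 5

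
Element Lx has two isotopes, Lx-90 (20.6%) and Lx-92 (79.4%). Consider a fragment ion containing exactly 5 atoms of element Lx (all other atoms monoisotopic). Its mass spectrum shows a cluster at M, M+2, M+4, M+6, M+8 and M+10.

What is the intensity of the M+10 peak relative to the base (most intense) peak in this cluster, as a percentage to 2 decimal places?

Binomial terms of (0.206 + 0.794)^5: M 0.0004, M+2 0.0071, M+4 0.0551, M+6 0.2124, M+8 0.4094, M+10 0.3156 → M+8 is the base peak.
P(M+8) = C(5,4) × 0.206^1 × 0.794^4 = 5 × 0.2060 × 0.39744955 = 0.409373 (base)
P(M+10) = C(5,5) × 0.206^0 × 0.794^5 = 1 × 1.0000 × 0.31557494 = 0.315575
Relative intensity = 0.315575 / 0.409373 × 100 = 77.09

77.09%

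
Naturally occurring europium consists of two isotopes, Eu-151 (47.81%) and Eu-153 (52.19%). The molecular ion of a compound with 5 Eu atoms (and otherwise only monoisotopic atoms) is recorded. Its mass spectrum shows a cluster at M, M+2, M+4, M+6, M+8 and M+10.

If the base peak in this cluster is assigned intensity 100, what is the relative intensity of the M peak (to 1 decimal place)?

7.7

Binomial terms of (0.4781 + 0.5219)^5: M 0.0250, M+2 0.1363, M+4 0.2977, M+6 0.3249, M+8 0.1774, M+10 0.0387 → M+6 is the base peak.
P(M+6) = C(5,3) × 0.4781^2 × 0.5219^3 = 10 × 0.22857961 × 0.14215492 = 0.324937 (base)
P(M) = C(5,0) × 0.4781^5 × 0.5219^0 = 1 × 0.02498007 × 1.0000 = 0.024980
Relative intensity = 0.024980 / 0.324937 × 100 = 7.7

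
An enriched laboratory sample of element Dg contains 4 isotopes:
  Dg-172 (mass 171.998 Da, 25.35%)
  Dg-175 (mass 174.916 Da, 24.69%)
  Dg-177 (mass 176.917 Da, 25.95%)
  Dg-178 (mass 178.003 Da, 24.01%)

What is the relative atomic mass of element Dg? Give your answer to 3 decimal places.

Ar = Σ fᵢ·mᵢ = 0.2535 × 171.998 + 0.2469 × 174.916 + 0.2595 × 176.917 + 0.2401 × 178.003
= 43.6015 + 43.1868 + 45.9100 + 42.7385 = 175.4368 Da

175.437 Da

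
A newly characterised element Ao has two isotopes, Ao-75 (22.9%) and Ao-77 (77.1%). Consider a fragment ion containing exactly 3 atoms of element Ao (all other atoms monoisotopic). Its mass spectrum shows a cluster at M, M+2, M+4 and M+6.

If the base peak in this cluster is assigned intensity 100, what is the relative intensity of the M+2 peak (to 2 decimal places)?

(0.229 + 0.771)^3 gives M 0.0120, M+2 0.1213, M+4 0.4084, M+6 0.4583; the largest is M+6.
P(M+6) = C(3,3) × 0.229^0 × 0.771^3 = 1 × 1.0000 × 0.45831401 = 0.458314 (base)
P(M+2) = C(3,1) × 0.229^2 × 0.771^1 = 3 × 0.052441 × 0.7710 = 0.121296
Relative intensity = 0.121296 / 0.458314 × 100 = 26.47

26.47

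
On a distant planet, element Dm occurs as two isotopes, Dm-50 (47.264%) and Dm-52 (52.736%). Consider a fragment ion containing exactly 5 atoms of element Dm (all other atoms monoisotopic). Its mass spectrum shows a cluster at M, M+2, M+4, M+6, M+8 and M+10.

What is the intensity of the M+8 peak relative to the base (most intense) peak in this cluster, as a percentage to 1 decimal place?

55.8%

Term probabilities: M 0.0236, M+2 0.1316, M+4 0.2936, M+6 0.3276, M+8 0.1828, M+10 0.0408. Base peak = M+6.
P(M+6) = C(5,3) × 0.47264^2 × 0.52736^3 = 10 × 0.22338857 × 0.14666334 = 0.327629 (base)
P(M+8) = C(5,4) × 0.47264^1 × 0.52736^4 = 5 × 0.47264 × 0.07734438 = 0.182780
Relative intensity = 0.182780 / 0.327629 × 100 = 55.8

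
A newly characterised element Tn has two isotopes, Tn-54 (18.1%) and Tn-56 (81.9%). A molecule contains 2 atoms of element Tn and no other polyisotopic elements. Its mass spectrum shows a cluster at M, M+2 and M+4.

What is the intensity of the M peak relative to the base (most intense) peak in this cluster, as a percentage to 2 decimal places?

4.88%

(0.181 + 0.819)^2 gives M 0.0328, M+2 0.2965, M+4 0.6708; the largest is M+4.
P(M+4) = C(2,2) × 0.181^0 × 0.819^2 = 1 × 1.0000 × 0.670761 = 0.670761 (base)
P(M) = C(2,0) × 0.181^2 × 0.819^0 = 1 × 0.032761 × 1.0000 = 0.032761
Relative intensity = 0.032761 / 0.670761 × 100 = 4.88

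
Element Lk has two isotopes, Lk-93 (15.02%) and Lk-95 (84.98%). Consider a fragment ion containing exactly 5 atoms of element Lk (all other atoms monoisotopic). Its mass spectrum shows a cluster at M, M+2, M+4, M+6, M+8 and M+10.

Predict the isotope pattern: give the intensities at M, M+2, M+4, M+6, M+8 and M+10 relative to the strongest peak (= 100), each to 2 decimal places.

The 5 Lk atoms are independent, so intensities follow the terms of (0.1502 + 0.8498)^5.
P(M) = 0.1502^5 = 0.000076
P(M+2) = 5 × 0.1502^4 × 0.8498^1 = 0.002163
P(M+4) = 10 × 0.1502^3 × 0.8498^2 = 0.024471
P(M+6) = 10 × 0.1502^2 × 0.8498^3 = 0.138449
P(M+8) = 5 × 0.1502^1 × 0.8498^4 = 0.391658
P(M+10) = 0.8498^5 = 0.443184
The M+10 peak is largest (0.443184); scaling to 100 gives 0.02 : 0.49 : 5.52 : 31.24 : 88.37 : 100.00.

0.02 : 0.49 : 5.52 : 31.24 : 88.37 : 100.00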